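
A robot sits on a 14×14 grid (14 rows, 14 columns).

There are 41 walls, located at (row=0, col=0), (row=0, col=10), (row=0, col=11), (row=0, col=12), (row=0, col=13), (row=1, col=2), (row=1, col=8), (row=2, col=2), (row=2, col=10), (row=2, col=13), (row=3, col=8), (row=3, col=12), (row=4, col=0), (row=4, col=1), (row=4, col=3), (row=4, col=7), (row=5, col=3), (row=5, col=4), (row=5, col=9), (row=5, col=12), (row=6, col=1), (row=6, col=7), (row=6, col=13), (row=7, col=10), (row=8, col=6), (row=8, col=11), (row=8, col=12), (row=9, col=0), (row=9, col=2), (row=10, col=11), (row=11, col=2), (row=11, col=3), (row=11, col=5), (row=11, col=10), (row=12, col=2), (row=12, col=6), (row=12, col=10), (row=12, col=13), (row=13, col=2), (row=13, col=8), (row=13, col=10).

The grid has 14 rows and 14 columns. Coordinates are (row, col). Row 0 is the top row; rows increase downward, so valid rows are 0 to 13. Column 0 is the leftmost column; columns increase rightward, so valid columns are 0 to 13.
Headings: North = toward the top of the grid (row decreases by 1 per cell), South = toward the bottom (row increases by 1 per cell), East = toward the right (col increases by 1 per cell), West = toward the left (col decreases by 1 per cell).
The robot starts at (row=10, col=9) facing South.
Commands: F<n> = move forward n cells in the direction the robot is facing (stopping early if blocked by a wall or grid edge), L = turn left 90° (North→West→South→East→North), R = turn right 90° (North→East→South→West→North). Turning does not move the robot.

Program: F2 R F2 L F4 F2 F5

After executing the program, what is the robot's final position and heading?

Answer: Final position: (row=13, col=7), facing South

Derivation:
Start: (row=10, col=9), facing South
  F2: move forward 2, now at (row=12, col=9)
  R: turn right, now facing West
  F2: move forward 2, now at (row=12, col=7)
  L: turn left, now facing South
  F4: move forward 1/4 (blocked), now at (row=13, col=7)
  F2: move forward 0/2 (blocked), now at (row=13, col=7)
  F5: move forward 0/5 (blocked), now at (row=13, col=7)
Final: (row=13, col=7), facing South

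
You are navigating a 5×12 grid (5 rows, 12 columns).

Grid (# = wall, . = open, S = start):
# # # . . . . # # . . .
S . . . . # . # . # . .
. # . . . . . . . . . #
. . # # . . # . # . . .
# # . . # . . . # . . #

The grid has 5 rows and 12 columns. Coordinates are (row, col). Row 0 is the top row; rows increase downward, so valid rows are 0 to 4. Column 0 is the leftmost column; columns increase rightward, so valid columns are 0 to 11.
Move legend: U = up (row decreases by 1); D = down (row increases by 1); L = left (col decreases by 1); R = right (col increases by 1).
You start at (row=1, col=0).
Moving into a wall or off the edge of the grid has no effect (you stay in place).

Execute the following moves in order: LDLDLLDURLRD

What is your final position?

Start: (row=1, col=0)
  L (left): blocked, stay at (row=1, col=0)
  D (down): (row=1, col=0) -> (row=2, col=0)
  L (left): blocked, stay at (row=2, col=0)
  D (down): (row=2, col=0) -> (row=3, col=0)
  L (left): blocked, stay at (row=3, col=0)
  L (left): blocked, stay at (row=3, col=0)
  D (down): blocked, stay at (row=3, col=0)
  U (up): (row=3, col=0) -> (row=2, col=0)
  R (right): blocked, stay at (row=2, col=0)
  L (left): blocked, stay at (row=2, col=0)
  R (right): blocked, stay at (row=2, col=0)
  D (down): (row=2, col=0) -> (row=3, col=0)
Final: (row=3, col=0)

Answer: Final position: (row=3, col=0)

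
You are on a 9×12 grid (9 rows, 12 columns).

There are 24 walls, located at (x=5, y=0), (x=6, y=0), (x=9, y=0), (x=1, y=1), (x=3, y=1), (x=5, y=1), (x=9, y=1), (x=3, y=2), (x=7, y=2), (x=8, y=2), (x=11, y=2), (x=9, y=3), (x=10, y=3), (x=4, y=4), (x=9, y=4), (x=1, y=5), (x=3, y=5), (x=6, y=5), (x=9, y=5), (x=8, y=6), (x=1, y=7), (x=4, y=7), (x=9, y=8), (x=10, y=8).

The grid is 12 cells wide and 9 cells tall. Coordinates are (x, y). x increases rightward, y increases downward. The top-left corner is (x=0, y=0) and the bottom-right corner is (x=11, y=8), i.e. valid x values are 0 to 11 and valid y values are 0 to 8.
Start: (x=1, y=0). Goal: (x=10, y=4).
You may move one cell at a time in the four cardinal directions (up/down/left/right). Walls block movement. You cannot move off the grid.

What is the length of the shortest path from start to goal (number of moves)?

Answer: Shortest path length: 19

Derivation:
BFS from (x=1, y=0) until reaching (x=10, y=4):
  Distance 0: (x=1, y=0)
  Distance 1: (x=0, y=0), (x=2, y=0)
  Distance 2: (x=3, y=0), (x=0, y=1), (x=2, y=1)
  Distance 3: (x=4, y=0), (x=0, y=2), (x=2, y=2)
  Distance 4: (x=4, y=1), (x=1, y=2), (x=0, y=3), (x=2, y=3)
  Distance 5: (x=4, y=2), (x=1, y=3), (x=3, y=3), (x=0, y=4), (x=2, y=4)
  Distance 6: (x=5, y=2), (x=4, y=3), (x=1, y=4), (x=3, y=4), (x=0, y=5), (x=2, y=5)
  Distance 7: (x=6, y=2), (x=5, y=3), (x=0, y=6), (x=2, y=6)
  Distance 8: (x=6, y=1), (x=6, y=3), (x=5, y=4), (x=1, y=6), (x=3, y=6), (x=0, y=7), (x=2, y=7)
  Distance 9: (x=7, y=1), (x=7, y=3), (x=6, y=4), (x=5, y=5), (x=4, y=6), (x=3, y=7), (x=0, y=8), (x=2, y=8)
  Distance 10: (x=7, y=0), (x=8, y=1), (x=8, y=3), (x=7, y=4), (x=4, y=5), (x=5, y=6), (x=1, y=8), (x=3, y=8)
  Distance 11: (x=8, y=0), (x=8, y=4), (x=7, y=5), (x=6, y=6), (x=5, y=7), (x=4, y=8)
  Distance 12: (x=8, y=5), (x=7, y=6), (x=6, y=7), (x=5, y=8)
  Distance 13: (x=7, y=7), (x=6, y=8)
  Distance 14: (x=8, y=7), (x=7, y=8)
  Distance 15: (x=9, y=7), (x=8, y=8)
  Distance 16: (x=9, y=6), (x=10, y=7)
  Distance 17: (x=10, y=6), (x=11, y=7)
  Distance 18: (x=10, y=5), (x=11, y=6), (x=11, y=8)
  Distance 19: (x=10, y=4), (x=11, y=5)  <- goal reached here
One shortest path (19 moves): (x=1, y=0) -> (x=2, y=0) -> (x=3, y=0) -> (x=4, y=0) -> (x=4, y=1) -> (x=4, y=2) -> (x=5, y=2) -> (x=6, y=2) -> (x=6, y=3) -> (x=7, y=3) -> (x=7, y=4) -> (x=7, y=5) -> (x=7, y=6) -> (x=7, y=7) -> (x=8, y=7) -> (x=9, y=7) -> (x=10, y=7) -> (x=10, y=6) -> (x=10, y=5) -> (x=10, y=4)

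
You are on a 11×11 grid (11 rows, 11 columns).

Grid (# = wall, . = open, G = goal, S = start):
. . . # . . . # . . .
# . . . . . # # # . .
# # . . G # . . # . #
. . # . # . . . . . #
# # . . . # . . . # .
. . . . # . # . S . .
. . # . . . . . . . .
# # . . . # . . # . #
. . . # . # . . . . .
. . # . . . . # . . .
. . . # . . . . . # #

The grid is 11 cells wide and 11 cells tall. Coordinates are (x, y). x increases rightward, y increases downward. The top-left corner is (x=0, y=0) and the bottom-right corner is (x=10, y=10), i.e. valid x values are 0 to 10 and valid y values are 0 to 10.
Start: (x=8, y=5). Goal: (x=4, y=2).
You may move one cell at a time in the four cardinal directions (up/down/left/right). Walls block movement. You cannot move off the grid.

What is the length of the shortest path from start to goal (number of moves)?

Answer: Shortest path length: 11

Derivation:
BFS from (x=8, y=5) until reaching (x=4, y=2):
  Distance 0: (x=8, y=5)
  Distance 1: (x=8, y=4), (x=7, y=5), (x=9, y=5), (x=8, y=6)
  Distance 2: (x=8, y=3), (x=7, y=4), (x=10, y=5), (x=7, y=6), (x=9, y=6)
  Distance 3: (x=7, y=3), (x=9, y=3), (x=6, y=4), (x=10, y=4), (x=6, y=6), (x=10, y=6), (x=7, y=7), (x=9, y=7)
  Distance 4: (x=7, y=2), (x=9, y=2), (x=6, y=3), (x=5, y=6), (x=6, y=7), (x=7, y=8), (x=9, y=8)
  Distance 5: (x=9, y=1), (x=6, y=2), (x=5, y=3), (x=5, y=5), (x=4, y=6), (x=6, y=8), (x=8, y=8), (x=10, y=8), (x=9, y=9)
  Distance 6: (x=9, y=0), (x=10, y=1), (x=3, y=6), (x=4, y=7), (x=6, y=9), (x=8, y=9), (x=10, y=9)
  Distance 7: (x=8, y=0), (x=10, y=0), (x=3, y=5), (x=3, y=7), (x=4, y=8), (x=5, y=9), (x=6, y=10), (x=8, y=10)
  Distance 8: (x=3, y=4), (x=2, y=5), (x=2, y=7), (x=4, y=9), (x=5, y=10), (x=7, y=10)
  Distance 9: (x=3, y=3), (x=2, y=4), (x=4, y=4), (x=1, y=5), (x=2, y=8), (x=3, y=9), (x=4, y=10)
  Distance 10: (x=3, y=2), (x=0, y=5), (x=1, y=6), (x=1, y=8)
  Distance 11: (x=3, y=1), (x=2, y=2), (x=4, y=2), (x=0, y=6), (x=0, y=8), (x=1, y=9)  <- goal reached here
One shortest path (11 moves): (x=8, y=5) -> (x=7, y=5) -> (x=7, y=6) -> (x=6, y=6) -> (x=5, y=6) -> (x=4, y=6) -> (x=3, y=6) -> (x=3, y=5) -> (x=3, y=4) -> (x=3, y=3) -> (x=3, y=2) -> (x=4, y=2)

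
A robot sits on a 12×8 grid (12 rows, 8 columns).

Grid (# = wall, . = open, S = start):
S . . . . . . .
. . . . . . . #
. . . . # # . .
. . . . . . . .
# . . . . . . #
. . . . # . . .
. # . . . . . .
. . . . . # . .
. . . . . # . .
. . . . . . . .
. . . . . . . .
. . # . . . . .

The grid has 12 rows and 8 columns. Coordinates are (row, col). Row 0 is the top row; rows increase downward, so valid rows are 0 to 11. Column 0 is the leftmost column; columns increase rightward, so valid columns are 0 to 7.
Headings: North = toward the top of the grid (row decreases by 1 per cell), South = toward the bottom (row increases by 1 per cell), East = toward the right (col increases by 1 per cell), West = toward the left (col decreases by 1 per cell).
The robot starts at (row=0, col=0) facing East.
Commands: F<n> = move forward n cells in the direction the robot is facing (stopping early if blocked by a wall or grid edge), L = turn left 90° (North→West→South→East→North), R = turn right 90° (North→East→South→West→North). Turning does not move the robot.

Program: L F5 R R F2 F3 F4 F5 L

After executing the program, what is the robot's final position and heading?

Start: (row=0, col=0), facing East
  L: turn left, now facing North
  F5: move forward 0/5 (blocked), now at (row=0, col=0)
  R: turn right, now facing East
  R: turn right, now facing South
  F2: move forward 2, now at (row=2, col=0)
  F3: move forward 1/3 (blocked), now at (row=3, col=0)
  F4: move forward 0/4 (blocked), now at (row=3, col=0)
  F5: move forward 0/5 (blocked), now at (row=3, col=0)
  L: turn left, now facing East
Final: (row=3, col=0), facing East

Answer: Final position: (row=3, col=0), facing East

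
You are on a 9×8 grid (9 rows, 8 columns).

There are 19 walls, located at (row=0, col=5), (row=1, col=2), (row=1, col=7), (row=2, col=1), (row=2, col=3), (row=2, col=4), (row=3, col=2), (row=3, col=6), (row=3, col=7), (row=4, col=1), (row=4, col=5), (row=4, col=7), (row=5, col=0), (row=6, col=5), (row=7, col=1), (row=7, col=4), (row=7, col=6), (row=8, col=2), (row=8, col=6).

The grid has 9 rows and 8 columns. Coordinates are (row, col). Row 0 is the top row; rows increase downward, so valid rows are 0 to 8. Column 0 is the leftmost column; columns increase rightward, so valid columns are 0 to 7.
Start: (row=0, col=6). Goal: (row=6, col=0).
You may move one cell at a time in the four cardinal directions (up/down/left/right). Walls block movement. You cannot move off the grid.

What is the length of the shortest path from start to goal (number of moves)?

Answer: Shortest path length: 12

Derivation:
BFS from (row=0, col=6) until reaching (row=6, col=0):
  Distance 0: (row=0, col=6)
  Distance 1: (row=0, col=7), (row=1, col=6)
  Distance 2: (row=1, col=5), (row=2, col=6)
  Distance 3: (row=1, col=4), (row=2, col=5), (row=2, col=7)
  Distance 4: (row=0, col=4), (row=1, col=3), (row=3, col=5)
  Distance 5: (row=0, col=3), (row=3, col=4)
  Distance 6: (row=0, col=2), (row=3, col=3), (row=4, col=4)
  Distance 7: (row=0, col=1), (row=4, col=3), (row=5, col=4)
  Distance 8: (row=0, col=0), (row=1, col=1), (row=4, col=2), (row=5, col=3), (row=5, col=5), (row=6, col=4)
  Distance 9: (row=1, col=0), (row=5, col=2), (row=5, col=6), (row=6, col=3)
  Distance 10: (row=2, col=0), (row=4, col=6), (row=5, col=1), (row=5, col=7), (row=6, col=2), (row=6, col=6), (row=7, col=3)
  Distance 11: (row=3, col=0), (row=6, col=1), (row=6, col=7), (row=7, col=2), (row=8, col=3)
  Distance 12: (row=3, col=1), (row=4, col=0), (row=6, col=0), (row=7, col=7), (row=8, col=4)  <- goal reached here
One shortest path (12 moves): (row=0, col=6) -> (row=1, col=6) -> (row=1, col=5) -> (row=2, col=5) -> (row=3, col=5) -> (row=3, col=4) -> (row=3, col=3) -> (row=4, col=3) -> (row=4, col=2) -> (row=5, col=2) -> (row=5, col=1) -> (row=6, col=1) -> (row=6, col=0)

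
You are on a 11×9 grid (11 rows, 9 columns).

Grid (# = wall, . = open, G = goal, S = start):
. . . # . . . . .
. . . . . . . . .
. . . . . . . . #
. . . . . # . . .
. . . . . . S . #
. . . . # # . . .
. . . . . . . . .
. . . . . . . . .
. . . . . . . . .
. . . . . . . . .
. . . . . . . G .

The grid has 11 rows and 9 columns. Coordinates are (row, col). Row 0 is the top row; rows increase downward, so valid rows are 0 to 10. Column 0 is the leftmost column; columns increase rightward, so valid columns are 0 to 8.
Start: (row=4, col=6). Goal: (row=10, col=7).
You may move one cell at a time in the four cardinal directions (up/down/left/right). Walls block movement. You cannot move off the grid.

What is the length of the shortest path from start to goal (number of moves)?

BFS from (row=4, col=6) until reaching (row=10, col=7):
  Distance 0: (row=4, col=6)
  Distance 1: (row=3, col=6), (row=4, col=5), (row=4, col=7), (row=5, col=6)
  Distance 2: (row=2, col=6), (row=3, col=7), (row=4, col=4), (row=5, col=7), (row=6, col=6)
  Distance 3: (row=1, col=6), (row=2, col=5), (row=2, col=7), (row=3, col=4), (row=3, col=8), (row=4, col=3), (row=5, col=8), (row=6, col=5), (row=6, col=7), (row=7, col=6)
  Distance 4: (row=0, col=6), (row=1, col=5), (row=1, col=7), (row=2, col=4), (row=3, col=3), (row=4, col=2), (row=5, col=3), (row=6, col=4), (row=6, col=8), (row=7, col=5), (row=7, col=7), (row=8, col=6)
  Distance 5: (row=0, col=5), (row=0, col=7), (row=1, col=4), (row=1, col=8), (row=2, col=3), (row=3, col=2), (row=4, col=1), (row=5, col=2), (row=6, col=3), (row=7, col=4), (row=7, col=8), (row=8, col=5), (row=8, col=7), (row=9, col=6)
  Distance 6: (row=0, col=4), (row=0, col=8), (row=1, col=3), (row=2, col=2), (row=3, col=1), (row=4, col=0), (row=5, col=1), (row=6, col=2), (row=7, col=3), (row=8, col=4), (row=8, col=8), (row=9, col=5), (row=9, col=7), (row=10, col=6)
  Distance 7: (row=1, col=2), (row=2, col=1), (row=3, col=0), (row=5, col=0), (row=6, col=1), (row=7, col=2), (row=8, col=3), (row=9, col=4), (row=9, col=8), (row=10, col=5), (row=10, col=7)  <- goal reached here
One shortest path (7 moves): (row=4, col=6) -> (row=4, col=7) -> (row=5, col=7) -> (row=6, col=7) -> (row=7, col=7) -> (row=8, col=7) -> (row=9, col=7) -> (row=10, col=7)

Answer: Shortest path length: 7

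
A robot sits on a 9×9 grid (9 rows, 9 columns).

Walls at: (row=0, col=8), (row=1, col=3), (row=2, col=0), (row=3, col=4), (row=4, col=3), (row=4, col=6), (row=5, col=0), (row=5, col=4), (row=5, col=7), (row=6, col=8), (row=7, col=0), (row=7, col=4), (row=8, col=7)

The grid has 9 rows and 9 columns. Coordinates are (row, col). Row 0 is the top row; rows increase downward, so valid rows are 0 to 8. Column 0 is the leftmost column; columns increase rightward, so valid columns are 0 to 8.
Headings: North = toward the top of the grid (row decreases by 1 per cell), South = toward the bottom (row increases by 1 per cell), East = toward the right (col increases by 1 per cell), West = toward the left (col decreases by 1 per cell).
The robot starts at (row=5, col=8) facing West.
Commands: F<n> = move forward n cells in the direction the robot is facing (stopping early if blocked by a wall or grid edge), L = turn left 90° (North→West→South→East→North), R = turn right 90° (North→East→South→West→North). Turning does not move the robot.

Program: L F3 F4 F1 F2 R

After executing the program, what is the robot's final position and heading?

Answer: Final position: (row=5, col=8), facing West

Derivation:
Start: (row=5, col=8), facing West
  L: turn left, now facing South
  F3: move forward 0/3 (blocked), now at (row=5, col=8)
  F4: move forward 0/4 (blocked), now at (row=5, col=8)
  F1: move forward 0/1 (blocked), now at (row=5, col=8)
  F2: move forward 0/2 (blocked), now at (row=5, col=8)
  R: turn right, now facing West
Final: (row=5, col=8), facing West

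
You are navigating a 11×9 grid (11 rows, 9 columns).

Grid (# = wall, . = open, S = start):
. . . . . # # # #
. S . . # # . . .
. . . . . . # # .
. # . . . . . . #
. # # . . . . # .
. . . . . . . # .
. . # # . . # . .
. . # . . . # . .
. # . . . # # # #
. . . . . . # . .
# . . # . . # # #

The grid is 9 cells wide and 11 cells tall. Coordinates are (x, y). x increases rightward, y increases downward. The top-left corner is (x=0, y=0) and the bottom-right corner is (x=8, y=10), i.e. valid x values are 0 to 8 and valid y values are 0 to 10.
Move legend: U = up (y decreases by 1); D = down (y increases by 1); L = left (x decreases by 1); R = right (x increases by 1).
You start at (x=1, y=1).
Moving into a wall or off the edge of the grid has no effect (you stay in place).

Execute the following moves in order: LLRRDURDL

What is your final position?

Answer: Final position: (x=2, y=2)

Derivation:
Start: (x=1, y=1)
  L (left): (x=1, y=1) -> (x=0, y=1)
  L (left): blocked, stay at (x=0, y=1)
  R (right): (x=0, y=1) -> (x=1, y=1)
  R (right): (x=1, y=1) -> (x=2, y=1)
  D (down): (x=2, y=1) -> (x=2, y=2)
  U (up): (x=2, y=2) -> (x=2, y=1)
  R (right): (x=2, y=1) -> (x=3, y=1)
  D (down): (x=3, y=1) -> (x=3, y=2)
  L (left): (x=3, y=2) -> (x=2, y=2)
Final: (x=2, y=2)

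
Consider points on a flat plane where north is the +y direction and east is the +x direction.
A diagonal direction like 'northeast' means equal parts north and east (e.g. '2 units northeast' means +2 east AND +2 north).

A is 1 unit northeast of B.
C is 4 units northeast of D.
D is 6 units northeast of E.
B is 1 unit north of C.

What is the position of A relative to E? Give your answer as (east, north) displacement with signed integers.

Place E at the origin (east=0, north=0).
  D is 6 units northeast of E: delta (east=+6, north=+6); D at (east=6, north=6).
  C is 4 units northeast of D: delta (east=+4, north=+4); C at (east=10, north=10).
  B is 1 unit north of C: delta (east=+0, north=+1); B at (east=10, north=11).
  A is 1 unit northeast of B: delta (east=+1, north=+1); A at (east=11, north=12).
Therefore A relative to E: (east=11, north=12).

Answer: A is at (east=11, north=12) relative to E.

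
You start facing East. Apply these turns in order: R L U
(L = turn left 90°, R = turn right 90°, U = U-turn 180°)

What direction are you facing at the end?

Answer: Final heading: West

Derivation:
Start: East
  R (right (90° clockwise)) -> South
  L (left (90° counter-clockwise)) -> East
  U (U-turn (180°)) -> West
Final: West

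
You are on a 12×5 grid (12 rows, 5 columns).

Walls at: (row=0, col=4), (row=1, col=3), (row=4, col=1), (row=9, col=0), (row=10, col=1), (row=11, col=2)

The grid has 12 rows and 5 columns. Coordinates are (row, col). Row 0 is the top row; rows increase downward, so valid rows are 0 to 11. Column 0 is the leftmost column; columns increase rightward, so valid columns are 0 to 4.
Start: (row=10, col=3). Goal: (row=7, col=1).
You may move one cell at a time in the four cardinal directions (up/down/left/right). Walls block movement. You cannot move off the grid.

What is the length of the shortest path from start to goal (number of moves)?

BFS from (row=10, col=3) until reaching (row=7, col=1):
  Distance 0: (row=10, col=3)
  Distance 1: (row=9, col=3), (row=10, col=2), (row=10, col=4), (row=11, col=3)
  Distance 2: (row=8, col=3), (row=9, col=2), (row=9, col=4), (row=11, col=4)
  Distance 3: (row=7, col=3), (row=8, col=2), (row=8, col=4), (row=9, col=1)
  Distance 4: (row=6, col=3), (row=7, col=2), (row=7, col=4), (row=8, col=1)
  Distance 5: (row=5, col=3), (row=6, col=2), (row=6, col=4), (row=7, col=1), (row=8, col=0)  <- goal reached here
One shortest path (5 moves): (row=10, col=3) -> (row=10, col=2) -> (row=9, col=2) -> (row=9, col=1) -> (row=8, col=1) -> (row=7, col=1)

Answer: Shortest path length: 5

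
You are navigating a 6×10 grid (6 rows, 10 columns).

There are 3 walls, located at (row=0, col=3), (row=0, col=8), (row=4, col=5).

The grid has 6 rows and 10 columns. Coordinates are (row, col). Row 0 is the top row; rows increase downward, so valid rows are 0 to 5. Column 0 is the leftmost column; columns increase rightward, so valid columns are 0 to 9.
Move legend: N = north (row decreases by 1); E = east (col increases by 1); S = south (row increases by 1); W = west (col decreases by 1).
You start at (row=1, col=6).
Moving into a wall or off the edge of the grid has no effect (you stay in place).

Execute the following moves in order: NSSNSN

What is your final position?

Answer: Final position: (row=1, col=6)

Derivation:
Start: (row=1, col=6)
  N (north): (row=1, col=6) -> (row=0, col=6)
  S (south): (row=0, col=6) -> (row=1, col=6)
  S (south): (row=1, col=6) -> (row=2, col=6)
  N (north): (row=2, col=6) -> (row=1, col=6)
  S (south): (row=1, col=6) -> (row=2, col=6)
  N (north): (row=2, col=6) -> (row=1, col=6)
Final: (row=1, col=6)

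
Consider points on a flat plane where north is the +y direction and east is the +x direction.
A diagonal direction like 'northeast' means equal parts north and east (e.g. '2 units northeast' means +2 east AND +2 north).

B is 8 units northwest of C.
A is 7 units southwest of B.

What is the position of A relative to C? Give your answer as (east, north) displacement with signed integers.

Place C at the origin (east=0, north=0).
  B is 8 units northwest of C: delta (east=-8, north=+8); B at (east=-8, north=8).
  A is 7 units southwest of B: delta (east=-7, north=-7); A at (east=-15, north=1).
Therefore A relative to C: (east=-15, north=1).

Answer: A is at (east=-15, north=1) relative to C.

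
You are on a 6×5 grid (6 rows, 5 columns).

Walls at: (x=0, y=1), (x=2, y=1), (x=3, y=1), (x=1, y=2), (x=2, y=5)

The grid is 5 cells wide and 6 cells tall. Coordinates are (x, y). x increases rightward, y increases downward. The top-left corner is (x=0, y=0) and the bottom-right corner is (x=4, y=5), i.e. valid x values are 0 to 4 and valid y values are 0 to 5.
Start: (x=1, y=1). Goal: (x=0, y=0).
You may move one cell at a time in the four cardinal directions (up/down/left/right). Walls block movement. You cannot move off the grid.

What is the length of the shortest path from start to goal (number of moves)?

Answer: Shortest path length: 2

Derivation:
BFS from (x=1, y=1) until reaching (x=0, y=0):
  Distance 0: (x=1, y=1)
  Distance 1: (x=1, y=0)
  Distance 2: (x=0, y=0), (x=2, y=0)  <- goal reached here
One shortest path (2 moves): (x=1, y=1) -> (x=1, y=0) -> (x=0, y=0)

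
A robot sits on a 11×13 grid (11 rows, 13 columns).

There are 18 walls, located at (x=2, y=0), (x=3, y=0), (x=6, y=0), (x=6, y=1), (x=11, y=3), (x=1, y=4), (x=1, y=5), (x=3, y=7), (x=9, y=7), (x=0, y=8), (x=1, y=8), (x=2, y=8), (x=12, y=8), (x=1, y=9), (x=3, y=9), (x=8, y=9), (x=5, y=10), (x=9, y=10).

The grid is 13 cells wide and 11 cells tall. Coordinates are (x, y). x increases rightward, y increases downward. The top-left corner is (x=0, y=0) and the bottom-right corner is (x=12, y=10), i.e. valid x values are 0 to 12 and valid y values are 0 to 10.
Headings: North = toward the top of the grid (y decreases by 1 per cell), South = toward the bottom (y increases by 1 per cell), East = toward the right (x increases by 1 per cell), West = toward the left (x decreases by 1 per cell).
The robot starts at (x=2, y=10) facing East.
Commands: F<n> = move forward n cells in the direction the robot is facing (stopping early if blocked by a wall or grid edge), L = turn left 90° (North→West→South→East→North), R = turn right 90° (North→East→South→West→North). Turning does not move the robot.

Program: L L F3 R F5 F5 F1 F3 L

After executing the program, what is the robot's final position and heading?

Start: (x=2, y=10), facing East
  L: turn left, now facing North
  L: turn left, now facing West
  F3: move forward 2/3 (blocked), now at (x=0, y=10)
  R: turn right, now facing North
  F5: move forward 1/5 (blocked), now at (x=0, y=9)
  F5: move forward 0/5 (blocked), now at (x=0, y=9)
  F1: move forward 0/1 (blocked), now at (x=0, y=9)
  F3: move forward 0/3 (blocked), now at (x=0, y=9)
  L: turn left, now facing West
Final: (x=0, y=9), facing West

Answer: Final position: (x=0, y=9), facing West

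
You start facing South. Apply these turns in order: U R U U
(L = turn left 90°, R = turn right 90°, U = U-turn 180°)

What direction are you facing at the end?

Start: South
  U (U-turn (180°)) -> North
  R (right (90° clockwise)) -> East
  U (U-turn (180°)) -> West
  U (U-turn (180°)) -> East
Final: East

Answer: Final heading: East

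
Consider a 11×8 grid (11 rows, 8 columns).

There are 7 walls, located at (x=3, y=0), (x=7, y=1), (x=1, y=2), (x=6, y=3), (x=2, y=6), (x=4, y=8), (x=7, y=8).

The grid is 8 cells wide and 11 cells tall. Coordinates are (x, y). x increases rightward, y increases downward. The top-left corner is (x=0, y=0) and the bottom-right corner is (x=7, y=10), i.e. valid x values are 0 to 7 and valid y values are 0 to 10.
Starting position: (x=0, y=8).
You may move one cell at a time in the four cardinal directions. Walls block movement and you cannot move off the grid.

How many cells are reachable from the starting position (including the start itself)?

Answer: Reachable cells: 81

Derivation:
BFS flood-fill from (x=0, y=8):
  Distance 0: (x=0, y=8)
  Distance 1: (x=0, y=7), (x=1, y=8), (x=0, y=9)
  Distance 2: (x=0, y=6), (x=1, y=7), (x=2, y=8), (x=1, y=9), (x=0, y=10)
  Distance 3: (x=0, y=5), (x=1, y=6), (x=2, y=7), (x=3, y=8), (x=2, y=9), (x=1, y=10)
  Distance 4: (x=0, y=4), (x=1, y=5), (x=3, y=7), (x=3, y=9), (x=2, y=10)
  Distance 5: (x=0, y=3), (x=1, y=4), (x=2, y=5), (x=3, y=6), (x=4, y=7), (x=4, y=9), (x=3, y=10)
  Distance 6: (x=0, y=2), (x=1, y=3), (x=2, y=4), (x=3, y=5), (x=4, y=6), (x=5, y=7), (x=5, y=9), (x=4, y=10)
  Distance 7: (x=0, y=1), (x=2, y=3), (x=3, y=4), (x=4, y=5), (x=5, y=6), (x=6, y=7), (x=5, y=8), (x=6, y=9), (x=5, y=10)
  Distance 8: (x=0, y=0), (x=1, y=1), (x=2, y=2), (x=3, y=3), (x=4, y=4), (x=5, y=5), (x=6, y=6), (x=7, y=7), (x=6, y=8), (x=7, y=9), (x=6, y=10)
  Distance 9: (x=1, y=0), (x=2, y=1), (x=3, y=2), (x=4, y=3), (x=5, y=4), (x=6, y=5), (x=7, y=6), (x=7, y=10)
  Distance 10: (x=2, y=0), (x=3, y=1), (x=4, y=2), (x=5, y=3), (x=6, y=4), (x=7, y=5)
  Distance 11: (x=4, y=1), (x=5, y=2), (x=7, y=4)
  Distance 12: (x=4, y=0), (x=5, y=1), (x=6, y=2), (x=7, y=3)
  Distance 13: (x=5, y=0), (x=6, y=1), (x=7, y=2)
  Distance 14: (x=6, y=0)
  Distance 15: (x=7, y=0)
Total reachable: 81 (grid has 81 open cells total)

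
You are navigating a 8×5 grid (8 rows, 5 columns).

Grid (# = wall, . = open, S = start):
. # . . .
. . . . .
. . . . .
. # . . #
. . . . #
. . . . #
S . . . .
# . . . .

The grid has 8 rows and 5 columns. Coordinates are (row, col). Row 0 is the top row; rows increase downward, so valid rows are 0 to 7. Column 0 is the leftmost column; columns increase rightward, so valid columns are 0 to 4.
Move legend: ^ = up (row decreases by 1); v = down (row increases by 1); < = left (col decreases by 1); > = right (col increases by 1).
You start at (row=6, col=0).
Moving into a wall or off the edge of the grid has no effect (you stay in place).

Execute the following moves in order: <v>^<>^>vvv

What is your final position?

Answer: Final position: (row=7, col=2)

Derivation:
Start: (row=6, col=0)
  < (left): blocked, stay at (row=6, col=0)
  v (down): blocked, stay at (row=6, col=0)
  > (right): (row=6, col=0) -> (row=6, col=1)
  ^ (up): (row=6, col=1) -> (row=5, col=1)
  < (left): (row=5, col=1) -> (row=5, col=0)
  > (right): (row=5, col=0) -> (row=5, col=1)
  ^ (up): (row=5, col=1) -> (row=4, col=1)
  > (right): (row=4, col=1) -> (row=4, col=2)
  v (down): (row=4, col=2) -> (row=5, col=2)
  v (down): (row=5, col=2) -> (row=6, col=2)
  v (down): (row=6, col=2) -> (row=7, col=2)
Final: (row=7, col=2)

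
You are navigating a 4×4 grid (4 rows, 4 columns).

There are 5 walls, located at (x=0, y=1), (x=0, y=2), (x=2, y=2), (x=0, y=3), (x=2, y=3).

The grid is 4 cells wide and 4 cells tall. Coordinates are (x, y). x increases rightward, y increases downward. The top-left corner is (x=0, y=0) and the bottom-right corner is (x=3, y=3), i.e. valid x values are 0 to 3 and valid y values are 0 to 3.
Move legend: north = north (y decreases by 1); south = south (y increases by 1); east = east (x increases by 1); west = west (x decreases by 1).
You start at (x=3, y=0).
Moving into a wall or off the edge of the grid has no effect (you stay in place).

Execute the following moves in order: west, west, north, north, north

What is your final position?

Start: (x=3, y=0)
  west (west): (x=3, y=0) -> (x=2, y=0)
  west (west): (x=2, y=0) -> (x=1, y=0)
  [×3]north (north): blocked, stay at (x=1, y=0)
Final: (x=1, y=0)

Answer: Final position: (x=1, y=0)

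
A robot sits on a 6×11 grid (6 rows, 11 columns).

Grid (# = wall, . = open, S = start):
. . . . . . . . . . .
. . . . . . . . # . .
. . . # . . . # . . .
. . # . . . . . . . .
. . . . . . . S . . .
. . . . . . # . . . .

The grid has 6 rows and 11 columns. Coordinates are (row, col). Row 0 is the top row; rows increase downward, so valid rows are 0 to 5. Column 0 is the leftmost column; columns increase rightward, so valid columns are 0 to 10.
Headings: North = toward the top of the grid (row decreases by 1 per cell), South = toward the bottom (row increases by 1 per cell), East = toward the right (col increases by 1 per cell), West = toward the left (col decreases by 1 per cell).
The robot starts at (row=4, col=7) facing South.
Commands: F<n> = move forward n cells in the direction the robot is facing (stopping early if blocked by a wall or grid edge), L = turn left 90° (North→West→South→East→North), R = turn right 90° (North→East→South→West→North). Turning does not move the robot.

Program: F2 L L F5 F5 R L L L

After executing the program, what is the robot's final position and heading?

Start: (row=4, col=7), facing South
  F2: move forward 1/2 (blocked), now at (row=5, col=7)
  L: turn left, now facing East
  L: turn left, now facing North
  F5: move forward 2/5 (blocked), now at (row=3, col=7)
  F5: move forward 0/5 (blocked), now at (row=3, col=7)
  R: turn right, now facing East
  L: turn left, now facing North
  L: turn left, now facing West
  L: turn left, now facing South
Final: (row=3, col=7), facing South

Answer: Final position: (row=3, col=7), facing South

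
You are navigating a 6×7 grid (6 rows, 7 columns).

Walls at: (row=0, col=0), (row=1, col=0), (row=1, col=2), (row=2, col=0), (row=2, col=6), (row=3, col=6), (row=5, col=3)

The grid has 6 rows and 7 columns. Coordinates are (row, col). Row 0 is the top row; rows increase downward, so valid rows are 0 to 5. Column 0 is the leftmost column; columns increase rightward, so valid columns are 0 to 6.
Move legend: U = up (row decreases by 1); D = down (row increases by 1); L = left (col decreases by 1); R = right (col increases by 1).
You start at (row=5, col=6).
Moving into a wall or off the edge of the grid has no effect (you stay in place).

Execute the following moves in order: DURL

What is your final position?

Answer: Final position: (row=4, col=5)

Derivation:
Start: (row=5, col=6)
  D (down): blocked, stay at (row=5, col=6)
  U (up): (row=5, col=6) -> (row=4, col=6)
  R (right): blocked, stay at (row=4, col=6)
  L (left): (row=4, col=6) -> (row=4, col=5)
Final: (row=4, col=5)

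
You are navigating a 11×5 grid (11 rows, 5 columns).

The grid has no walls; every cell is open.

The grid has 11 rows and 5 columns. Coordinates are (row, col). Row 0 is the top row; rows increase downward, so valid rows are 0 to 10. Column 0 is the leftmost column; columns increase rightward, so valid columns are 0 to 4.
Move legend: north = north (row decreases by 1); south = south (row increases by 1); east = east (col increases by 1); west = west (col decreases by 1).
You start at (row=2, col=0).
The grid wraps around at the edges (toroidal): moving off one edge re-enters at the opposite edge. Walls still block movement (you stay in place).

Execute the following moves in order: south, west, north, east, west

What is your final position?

Start: (row=2, col=0)
  south (south): (row=2, col=0) -> (row=3, col=0)
  west (west): (row=3, col=0) -> (row=3, col=4)
  north (north): (row=3, col=4) -> (row=2, col=4)
  east (east): (row=2, col=4) -> (row=2, col=0)
  west (west): (row=2, col=0) -> (row=2, col=4)
Final: (row=2, col=4)

Answer: Final position: (row=2, col=4)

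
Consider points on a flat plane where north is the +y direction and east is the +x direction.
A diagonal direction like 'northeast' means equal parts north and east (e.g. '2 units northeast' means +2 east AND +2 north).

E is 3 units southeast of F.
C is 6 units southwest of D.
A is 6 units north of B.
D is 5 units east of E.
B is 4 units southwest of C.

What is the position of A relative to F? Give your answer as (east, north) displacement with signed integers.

Answer: A is at (east=-2, north=-7) relative to F.

Derivation:
Place F at the origin (east=0, north=0).
  E is 3 units southeast of F: delta (east=+3, north=-3); E at (east=3, north=-3).
  D is 5 units east of E: delta (east=+5, north=+0); D at (east=8, north=-3).
  C is 6 units southwest of D: delta (east=-6, north=-6); C at (east=2, north=-9).
  B is 4 units southwest of C: delta (east=-4, north=-4); B at (east=-2, north=-13).
  A is 6 units north of B: delta (east=+0, north=+6); A at (east=-2, north=-7).
Therefore A relative to F: (east=-2, north=-7).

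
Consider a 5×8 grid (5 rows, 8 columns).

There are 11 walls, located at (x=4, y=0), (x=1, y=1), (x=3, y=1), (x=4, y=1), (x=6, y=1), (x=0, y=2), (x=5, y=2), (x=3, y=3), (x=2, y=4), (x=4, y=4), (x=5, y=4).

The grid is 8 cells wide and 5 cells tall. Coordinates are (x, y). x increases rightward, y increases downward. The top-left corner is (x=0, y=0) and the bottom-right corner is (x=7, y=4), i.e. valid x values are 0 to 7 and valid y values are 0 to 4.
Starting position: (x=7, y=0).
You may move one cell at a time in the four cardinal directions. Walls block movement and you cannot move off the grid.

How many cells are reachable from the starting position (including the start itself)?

BFS flood-fill from (x=7, y=0):
  Distance 0: (x=7, y=0)
  Distance 1: (x=6, y=0), (x=7, y=1)
  Distance 2: (x=5, y=0), (x=7, y=2)
  Distance 3: (x=5, y=1), (x=6, y=2), (x=7, y=3)
  Distance 4: (x=6, y=3), (x=7, y=4)
  Distance 5: (x=5, y=3), (x=6, y=4)
  Distance 6: (x=4, y=3)
  Distance 7: (x=4, y=2)
  Distance 8: (x=3, y=2)
  Distance 9: (x=2, y=2)
  Distance 10: (x=2, y=1), (x=1, y=2), (x=2, y=3)
  Distance 11: (x=2, y=0), (x=1, y=3)
  Distance 12: (x=1, y=0), (x=3, y=0), (x=0, y=3), (x=1, y=4)
  Distance 13: (x=0, y=0), (x=0, y=4)
  Distance 14: (x=0, y=1)
Total reachable: 28 (grid has 29 open cells total)

Answer: Reachable cells: 28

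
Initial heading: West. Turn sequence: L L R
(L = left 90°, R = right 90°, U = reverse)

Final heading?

Answer: Final heading: South

Derivation:
Start: West
  L (left (90° counter-clockwise)) -> South
  L (left (90° counter-clockwise)) -> East
  R (right (90° clockwise)) -> South
Final: South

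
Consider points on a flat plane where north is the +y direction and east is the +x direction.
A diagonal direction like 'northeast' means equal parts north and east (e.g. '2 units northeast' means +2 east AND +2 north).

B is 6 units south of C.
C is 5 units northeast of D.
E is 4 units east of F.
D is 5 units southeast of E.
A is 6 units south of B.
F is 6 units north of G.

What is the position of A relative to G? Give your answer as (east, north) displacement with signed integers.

Place G at the origin (east=0, north=0).
  F is 6 units north of G: delta (east=+0, north=+6); F at (east=0, north=6).
  E is 4 units east of F: delta (east=+4, north=+0); E at (east=4, north=6).
  D is 5 units southeast of E: delta (east=+5, north=-5); D at (east=9, north=1).
  C is 5 units northeast of D: delta (east=+5, north=+5); C at (east=14, north=6).
  B is 6 units south of C: delta (east=+0, north=-6); B at (east=14, north=0).
  A is 6 units south of B: delta (east=+0, north=-6); A at (east=14, north=-6).
Therefore A relative to G: (east=14, north=-6).

Answer: A is at (east=14, north=-6) relative to G.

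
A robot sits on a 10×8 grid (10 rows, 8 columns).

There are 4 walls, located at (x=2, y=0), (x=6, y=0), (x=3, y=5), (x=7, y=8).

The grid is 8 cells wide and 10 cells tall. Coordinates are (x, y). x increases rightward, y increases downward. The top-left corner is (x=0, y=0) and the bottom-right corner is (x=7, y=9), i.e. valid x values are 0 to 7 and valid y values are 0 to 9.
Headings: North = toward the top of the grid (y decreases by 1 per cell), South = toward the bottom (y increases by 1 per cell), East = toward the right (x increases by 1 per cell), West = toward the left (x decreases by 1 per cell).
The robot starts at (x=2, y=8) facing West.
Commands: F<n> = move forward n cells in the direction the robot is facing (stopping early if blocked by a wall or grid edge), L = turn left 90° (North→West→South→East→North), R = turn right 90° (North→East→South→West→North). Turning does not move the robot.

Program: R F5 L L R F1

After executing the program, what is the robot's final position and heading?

Answer: Final position: (x=1, y=3), facing West

Derivation:
Start: (x=2, y=8), facing West
  R: turn right, now facing North
  F5: move forward 5, now at (x=2, y=3)
  L: turn left, now facing West
  L: turn left, now facing South
  R: turn right, now facing West
  F1: move forward 1, now at (x=1, y=3)
Final: (x=1, y=3), facing West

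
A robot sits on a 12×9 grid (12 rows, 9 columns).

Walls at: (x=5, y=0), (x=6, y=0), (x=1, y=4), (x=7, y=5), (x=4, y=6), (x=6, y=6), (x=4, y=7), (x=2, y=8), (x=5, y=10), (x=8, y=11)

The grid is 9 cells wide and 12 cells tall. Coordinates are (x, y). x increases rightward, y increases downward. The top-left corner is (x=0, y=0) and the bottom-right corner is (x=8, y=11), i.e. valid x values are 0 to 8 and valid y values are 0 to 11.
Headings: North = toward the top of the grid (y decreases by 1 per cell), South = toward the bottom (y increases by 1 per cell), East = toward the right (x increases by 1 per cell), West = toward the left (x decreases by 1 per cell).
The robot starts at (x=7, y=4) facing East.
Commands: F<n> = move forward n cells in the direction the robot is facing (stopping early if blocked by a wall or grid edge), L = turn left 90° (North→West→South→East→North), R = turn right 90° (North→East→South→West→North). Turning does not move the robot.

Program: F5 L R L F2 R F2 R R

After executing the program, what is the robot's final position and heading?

Answer: Final position: (x=8, y=2), facing West

Derivation:
Start: (x=7, y=4), facing East
  F5: move forward 1/5 (blocked), now at (x=8, y=4)
  L: turn left, now facing North
  R: turn right, now facing East
  L: turn left, now facing North
  F2: move forward 2, now at (x=8, y=2)
  R: turn right, now facing East
  F2: move forward 0/2 (blocked), now at (x=8, y=2)
  R: turn right, now facing South
  R: turn right, now facing West
Final: (x=8, y=2), facing West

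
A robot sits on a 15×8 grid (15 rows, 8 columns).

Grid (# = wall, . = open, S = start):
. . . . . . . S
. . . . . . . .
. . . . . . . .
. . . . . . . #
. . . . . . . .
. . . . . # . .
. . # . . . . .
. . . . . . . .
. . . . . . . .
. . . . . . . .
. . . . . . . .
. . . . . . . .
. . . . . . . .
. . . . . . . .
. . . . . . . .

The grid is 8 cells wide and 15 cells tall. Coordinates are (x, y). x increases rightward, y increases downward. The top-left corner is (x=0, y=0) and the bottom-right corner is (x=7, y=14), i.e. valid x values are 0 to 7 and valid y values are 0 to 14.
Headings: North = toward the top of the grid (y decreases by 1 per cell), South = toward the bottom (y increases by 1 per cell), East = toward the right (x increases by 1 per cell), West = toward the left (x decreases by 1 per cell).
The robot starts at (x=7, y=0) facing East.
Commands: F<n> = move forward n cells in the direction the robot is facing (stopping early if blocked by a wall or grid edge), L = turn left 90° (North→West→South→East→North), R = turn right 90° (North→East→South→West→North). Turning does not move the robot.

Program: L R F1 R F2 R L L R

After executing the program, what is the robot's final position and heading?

Answer: Final position: (x=7, y=2), facing South

Derivation:
Start: (x=7, y=0), facing East
  L: turn left, now facing North
  R: turn right, now facing East
  F1: move forward 0/1 (blocked), now at (x=7, y=0)
  R: turn right, now facing South
  F2: move forward 2, now at (x=7, y=2)
  R: turn right, now facing West
  L: turn left, now facing South
  L: turn left, now facing East
  R: turn right, now facing South
Final: (x=7, y=2), facing South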